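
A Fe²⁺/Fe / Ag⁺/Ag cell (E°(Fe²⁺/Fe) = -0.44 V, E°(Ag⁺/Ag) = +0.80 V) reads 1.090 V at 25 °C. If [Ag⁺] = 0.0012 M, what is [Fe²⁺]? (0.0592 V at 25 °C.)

From the Nernst equation, log Q = n(E° − E)/0.0592 = 2(1.24 − 1.090)/0.0592 = 5.068, so Q = 1.17 × 10^5.
With Q = [Fe²⁺]/[Ag⁺]^2 and the known concentrations, [Fe²⁺] in the numerator gives [Fe²⁺] = 0.17 M.

0.17 M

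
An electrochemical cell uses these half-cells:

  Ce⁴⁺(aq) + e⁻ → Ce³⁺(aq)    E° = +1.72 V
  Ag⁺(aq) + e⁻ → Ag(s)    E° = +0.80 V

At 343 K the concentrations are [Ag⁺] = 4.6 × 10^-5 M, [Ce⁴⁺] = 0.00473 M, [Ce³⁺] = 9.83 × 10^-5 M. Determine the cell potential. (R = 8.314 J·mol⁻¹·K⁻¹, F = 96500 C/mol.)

1.33 V

The Ce⁴⁺/Ce³⁺ couple has the higher reduction potential and acts as the cathode, so E°_cell = +1.72 − (+0.80) = 0.92 V.
Balancing electrons gives n = 1; the reaction quotient is Q = [Ag⁺]·[Ce³⁺]/[Ce⁴⁺] = 9.56 × 10^-7.
E = E° − (RT/nF) ln Q = 0.92 − (8.314×343)/(1×96500) × (-13.861) = 0.920 + 0.410 = 1.330 V.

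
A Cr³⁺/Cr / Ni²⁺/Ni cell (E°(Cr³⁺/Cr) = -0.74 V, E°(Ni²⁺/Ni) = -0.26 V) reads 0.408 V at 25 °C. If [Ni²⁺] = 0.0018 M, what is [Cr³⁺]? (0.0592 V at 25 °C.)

From the Nernst equation, log Q = n(E° − E)/0.0592 = 6(0.48 − 0.408)/0.0592 = 7.297, so Q = 1.98 × 10^7.
With Q = [Cr³⁺]^2/[Ni²⁺]^3 and the known concentrations, [Cr³⁺]^2 in the numerator gives [Cr³⁺] = 0.34 M.

0.34 M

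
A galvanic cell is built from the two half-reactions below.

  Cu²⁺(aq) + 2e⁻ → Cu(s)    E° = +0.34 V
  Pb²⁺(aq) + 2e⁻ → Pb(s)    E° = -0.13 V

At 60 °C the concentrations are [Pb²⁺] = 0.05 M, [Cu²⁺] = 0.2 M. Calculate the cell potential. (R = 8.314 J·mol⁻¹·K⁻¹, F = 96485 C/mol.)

The Cu²⁺/Cu couple has the higher reduction potential and acts as the cathode, so E°_cell = +0.34 − (-0.13) = 0.47 V.
Balancing electrons gives n = 2; the reaction quotient is Q = [Pb²⁺]/[Cu²⁺] = 0.250.
E = E° − (RT/nF) ln Q = 0.47 − (8.314×333)/(2×96485) × (-1.386) = 0.470 + 0.020 = 0.490 V.

0.490 V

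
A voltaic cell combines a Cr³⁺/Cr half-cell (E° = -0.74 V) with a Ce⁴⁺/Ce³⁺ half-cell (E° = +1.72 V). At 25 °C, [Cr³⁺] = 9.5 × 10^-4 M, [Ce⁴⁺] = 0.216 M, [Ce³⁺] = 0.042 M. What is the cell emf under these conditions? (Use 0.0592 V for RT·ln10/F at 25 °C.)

The Ce⁴⁺/Ce³⁺ couple has the higher reduction potential and acts as the cathode, so E°_cell = +1.72 − (-0.74) = 2.46 V.
Balancing electrons gives n = 3; the reaction quotient is Q = [Cr³⁺]·[Ce³⁺]^3/[Ce⁴⁺]^3 = 6.98 × 10^-6.
At 25 °C, E = E° − (0.0592/n) log Q = 2.46 − (0.0592/3)(-5.156) = 2.460 + 0.102 = 2.562 V.

2.56 V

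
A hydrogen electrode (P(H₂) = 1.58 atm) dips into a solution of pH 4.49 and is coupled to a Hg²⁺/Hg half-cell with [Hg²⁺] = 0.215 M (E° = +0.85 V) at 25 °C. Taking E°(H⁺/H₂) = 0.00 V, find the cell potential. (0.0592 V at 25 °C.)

1.10 V

The Hg²⁺/Hg couple is the cathode, so E°_cell = 0.85 V; n = 2.
[H⁺] = 10^(−4.49) = 3.2 × 10^-5 M, and Q = [H⁺]^2 / ([Hg²⁺]·P(H₂)) = 3.08 × 10^-9.
E = E° − (0.0592/2) log Q = 0.85 − (0.0592/2)(-8.511) = 1.102 V.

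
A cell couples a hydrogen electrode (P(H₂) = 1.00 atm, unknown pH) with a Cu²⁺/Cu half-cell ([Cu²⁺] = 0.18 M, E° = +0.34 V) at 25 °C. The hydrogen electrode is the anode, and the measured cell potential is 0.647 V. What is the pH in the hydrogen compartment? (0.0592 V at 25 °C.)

E°_cell = 0.34 V and n = 2.
log Q = n(E° − E)/0.0592 = 2×(0.34 − 0.647)/0.0592 = -10.372.
With Q = [H⁺]^2 / ([Cu²⁺]·P(H₂)), solving for [H⁺] gives log[H⁺] = -5.558, so pH = 5.56.

pH = 5.56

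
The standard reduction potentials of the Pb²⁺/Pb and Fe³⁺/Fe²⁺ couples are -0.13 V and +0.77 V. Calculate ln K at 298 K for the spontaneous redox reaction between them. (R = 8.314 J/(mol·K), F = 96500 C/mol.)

E°_cell = +0.77 − (-0.13) = 0.90 V, with n = 2 electrons transferred.
At equilibrium E = 0, so the Nernst equation gives ln K = nFE°/RT = (2)(96500)(0.90)/((8.314)(298)) = 70.11.

ln K = 70.1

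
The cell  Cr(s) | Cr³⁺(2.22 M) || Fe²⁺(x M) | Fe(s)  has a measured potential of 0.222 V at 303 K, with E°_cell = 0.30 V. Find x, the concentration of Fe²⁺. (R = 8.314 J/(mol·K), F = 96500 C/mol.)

From the Nernst equation, ln Q = nF(E° − E)/RT = 6×96500×(0.30 − 0.222)/(8.314×303) = 17.928, so Q = 6.11 × 10^7.
With Q = [Cr³⁺]^2/[Fe²⁺]^3 and the known concentrations, [Fe²⁺]^3 in the denominator gives [Fe²⁺] = 0.0043 M.

0.0043 M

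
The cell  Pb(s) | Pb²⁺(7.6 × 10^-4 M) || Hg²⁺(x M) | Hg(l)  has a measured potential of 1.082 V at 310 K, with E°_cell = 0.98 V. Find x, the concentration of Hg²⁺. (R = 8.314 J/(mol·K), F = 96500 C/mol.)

1.6 M

From the Nernst equation, ln Q = nF(E° − E)/RT = 2×96500×(0.98 − 1.082)/(8.314×310) = -7.638, so Q = 4.82 × 10^-4.
With Q = [Pb²⁺]/[Hg²⁺] and the known concentrations, [Hg²⁺] in the denominator gives [Hg²⁺] = 1.6 M.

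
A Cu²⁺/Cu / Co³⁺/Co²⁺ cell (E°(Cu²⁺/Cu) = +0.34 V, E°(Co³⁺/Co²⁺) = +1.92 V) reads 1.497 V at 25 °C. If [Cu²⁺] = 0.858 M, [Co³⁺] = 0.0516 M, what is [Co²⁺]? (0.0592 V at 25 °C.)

From the Nernst equation, log Q = n(E° − E)/0.0592 = 2(1.58 − 1.497)/0.0592 = 2.804, so Q = 637.
With Q = [Cu²⁺]·[Co²⁺]^2/[Co³⁺]^2 and the known concentrations, [Co²⁺]^2 in the numerator gives [Co²⁺] = 1.4 M.

1.4 M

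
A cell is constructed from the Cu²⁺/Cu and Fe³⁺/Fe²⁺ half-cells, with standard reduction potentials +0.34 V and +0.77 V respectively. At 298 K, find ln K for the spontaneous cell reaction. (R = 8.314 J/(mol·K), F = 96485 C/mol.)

E°_cell = +0.77 − (+0.34) = 0.43 V, with n = 2 electrons transferred.
At equilibrium E = 0, so the Nernst equation gives ln K = nFE°/RT = (2)(96485)(0.43)/((8.314)(298)) = 33.49.

ln K = 33.5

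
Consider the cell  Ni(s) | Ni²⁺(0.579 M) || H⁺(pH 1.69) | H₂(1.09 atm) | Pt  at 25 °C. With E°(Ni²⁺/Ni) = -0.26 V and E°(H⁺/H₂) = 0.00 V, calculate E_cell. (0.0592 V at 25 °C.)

The hydrogen couple is the cathode, so E°_cell = 0.26 V; n = 2.
[H⁺] = 10^(−1.69) = 0.020 M, and Q = [Ni²⁺]·P(H₂) / [H⁺]^2 = 1510.
E = E° − (0.0592/2) log Q = 0.26 − (0.0592/2)(3.180) = 0.166 V.

0.17 V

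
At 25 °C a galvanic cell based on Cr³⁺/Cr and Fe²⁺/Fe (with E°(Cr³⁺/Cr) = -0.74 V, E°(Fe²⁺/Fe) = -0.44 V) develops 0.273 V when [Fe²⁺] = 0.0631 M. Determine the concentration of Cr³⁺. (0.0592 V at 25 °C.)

0.37 M

From the Nernst equation, log Q = n(E° − E)/0.0592 = 6(0.30 − 0.273)/0.0592 = 2.736, so Q = 545.
With Q = [Cr³⁺]^2/[Fe²⁺]^3 and the known concentrations, [Cr³⁺]^2 in the numerator gives [Cr³⁺] = 0.37 M.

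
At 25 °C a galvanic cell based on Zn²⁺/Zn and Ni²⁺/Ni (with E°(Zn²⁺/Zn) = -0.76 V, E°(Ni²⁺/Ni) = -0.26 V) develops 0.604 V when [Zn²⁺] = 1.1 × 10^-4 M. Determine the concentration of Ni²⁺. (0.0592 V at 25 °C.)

0.36 M

From the Nernst equation, log Q = n(E° − E)/0.0592 = 2(0.50 − 0.604)/0.0592 = -3.514, so Q = 3.07 × 10^-4.
With Q = [Zn²⁺]/[Ni²⁺] and the known concentrations, [Ni²⁺] in the denominator gives [Ni²⁺] = 0.36 M.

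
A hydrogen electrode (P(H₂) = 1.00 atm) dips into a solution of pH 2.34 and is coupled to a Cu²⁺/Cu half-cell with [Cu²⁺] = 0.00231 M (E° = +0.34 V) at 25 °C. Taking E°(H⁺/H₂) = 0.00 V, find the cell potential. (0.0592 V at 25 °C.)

0.40 V

The Cu²⁺/Cu couple is the cathode, so E°_cell = 0.34 V; n = 2.
[H⁺] = 10^(−2.34) = 0.0046 M, and Q = [H⁺]^2 / ([Cu²⁺]·P(H₂)) = 0.00904.
E = E° − (0.0592/2) log Q = 0.34 − (0.0592/2)(-2.044) = 0.401 V.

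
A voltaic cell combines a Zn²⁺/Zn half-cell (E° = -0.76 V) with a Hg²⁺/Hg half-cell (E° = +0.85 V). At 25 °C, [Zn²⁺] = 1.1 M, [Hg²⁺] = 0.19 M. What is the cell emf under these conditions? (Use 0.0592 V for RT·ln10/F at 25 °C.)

1.59 V

The Hg²⁺/Hg couple has the higher reduction potential and acts as the cathode, so E°_cell = +0.85 − (-0.76) = 1.61 V.
Balancing electrons gives n = 2; the reaction quotient is Q = [Zn²⁺]/[Hg²⁺] = 5.79.
At 25 °C, E = E° − (0.0592/n) log Q = 1.61 − (0.0592/2)(0.763) = 1.610 − 0.023 = 1.587 V.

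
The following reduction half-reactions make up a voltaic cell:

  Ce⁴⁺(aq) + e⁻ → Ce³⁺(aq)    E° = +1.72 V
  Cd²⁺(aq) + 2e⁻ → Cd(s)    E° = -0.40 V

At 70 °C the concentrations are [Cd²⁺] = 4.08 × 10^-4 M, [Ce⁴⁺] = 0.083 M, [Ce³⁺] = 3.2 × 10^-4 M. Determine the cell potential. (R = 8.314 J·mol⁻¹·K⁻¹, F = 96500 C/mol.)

2.40 V

The Ce⁴⁺/Ce³⁺ couple has the higher reduction potential and acts as the cathode, so E°_cell = +1.72 − (-0.40) = 2.12 V.
Balancing electrons gives n = 2; the reaction quotient is Q = [Cd²⁺]·[Ce³⁺]^2/[Ce⁴⁺]^2 = 6.06 × 10^-9.
E = E° − (RT/nF) ln Q = 2.12 − (8.314×343)/(2×96500) × (-18.921) = 2.120 + 0.280 = 2.400 V.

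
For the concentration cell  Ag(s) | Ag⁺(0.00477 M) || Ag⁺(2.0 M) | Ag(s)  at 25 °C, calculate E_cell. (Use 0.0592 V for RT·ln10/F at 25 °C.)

Both half-cells are Ag⁺/Ag, so E°_cell = 0. The concentrated side is the cathode; the cell reaction moves Ag⁺ from high to low concentration with n = 1.
Q = [Ag⁺]_dilute/[Ag⁺]_conc = 0.00477/2.0 = 0.00238.
E = 0 − (0.0592/1) log Q = −(0.0592/1)(-2.623) = 0.1553 V.

0.16 V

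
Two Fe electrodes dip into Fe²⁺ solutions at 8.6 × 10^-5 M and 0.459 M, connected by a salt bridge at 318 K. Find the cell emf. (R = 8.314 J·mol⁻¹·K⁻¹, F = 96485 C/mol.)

Both half-cells are Fe²⁺/Fe, so E°_cell = 0. The concentrated side is the cathode; the cell reaction moves Fe²⁺ from high to low concentration with n = 2.
Q = [Fe²⁺]_dilute/[Fe²⁺]_conc = 8.6 × 10^-5/0.459 = 1.87 × 10^-4.
E = 0 − (RT/nF) ln Q = −((8.314×318)/(2×96485))(-8.582) = 0.1176 V.

0.12 V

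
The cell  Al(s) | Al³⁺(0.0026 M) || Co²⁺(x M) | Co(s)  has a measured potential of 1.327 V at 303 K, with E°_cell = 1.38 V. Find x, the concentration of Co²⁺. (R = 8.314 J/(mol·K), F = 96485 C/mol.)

3.3 × 10^-4 M

From the Nernst equation, ln Q = nF(E° − E)/RT = 6×96485×(1.38 − 1.327)/(8.314×303) = 12.180, so Q = 1.95 × 10^5.
With Q = [Al³⁺]^2/[Co²⁺]^3 and the known concentrations, [Co²⁺]^3 in the denominator gives [Co²⁺] = 3.3 × 10^-4 M.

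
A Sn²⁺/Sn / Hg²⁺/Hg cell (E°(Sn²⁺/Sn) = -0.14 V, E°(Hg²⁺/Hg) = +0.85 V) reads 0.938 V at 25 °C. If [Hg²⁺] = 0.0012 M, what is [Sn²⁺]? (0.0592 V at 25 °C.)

0.069 M

From the Nernst equation, log Q = n(E° − E)/0.0592 = 2(0.99 − 0.938)/0.0592 = 1.757, so Q = 57.1.
With Q = [Sn²⁺]/[Hg²⁺] and the known concentrations, [Sn²⁺] in the numerator gives [Sn²⁺] = 0.069 M.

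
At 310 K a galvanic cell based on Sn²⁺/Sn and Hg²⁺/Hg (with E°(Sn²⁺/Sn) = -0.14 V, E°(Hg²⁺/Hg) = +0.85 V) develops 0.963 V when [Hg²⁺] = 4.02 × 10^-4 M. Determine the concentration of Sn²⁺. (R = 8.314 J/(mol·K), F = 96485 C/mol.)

0.003 M

From the Nernst equation, ln Q = nF(E° − E)/RT = 2×96485×(0.99 − 0.963)/(8.314×310) = 2.022, so Q = 7.55.
With Q = [Sn²⁺]/[Hg²⁺] and the known concentrations, [Sn²⁺] in the numerator gives [Sn²⁺] = 0.003 M.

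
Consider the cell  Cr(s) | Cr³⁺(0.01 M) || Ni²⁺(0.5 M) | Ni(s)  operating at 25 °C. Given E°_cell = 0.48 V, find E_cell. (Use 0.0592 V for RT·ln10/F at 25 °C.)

0.511 V

Balancing electrons gives n = 6; the reaction quotient is Q = [Cr³⁺]^2/[Ni²⁺]^3 = 8 × 10^-4.
At 25 °C, E = E° − (0.0592/n) log Q = 0.48 − (0.0592/6)(-3.097) = 0.480 + 0.031 = 0.511 V.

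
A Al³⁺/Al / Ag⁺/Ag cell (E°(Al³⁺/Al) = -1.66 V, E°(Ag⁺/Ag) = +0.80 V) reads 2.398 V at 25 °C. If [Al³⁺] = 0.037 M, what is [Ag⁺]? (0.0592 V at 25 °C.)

From the Nernst equation, log Q = n(E° − E)/0.0592 = 3(2.46 − 2.398)/0.0592 = 3.142, so Q = 1390.
With Q = [Al³⁺]/[Ag⁺]^3 and the known concentrations, [Ag⁺]^3 in the denominator gives [Ag⁺] = 0.03 M.

0.03 M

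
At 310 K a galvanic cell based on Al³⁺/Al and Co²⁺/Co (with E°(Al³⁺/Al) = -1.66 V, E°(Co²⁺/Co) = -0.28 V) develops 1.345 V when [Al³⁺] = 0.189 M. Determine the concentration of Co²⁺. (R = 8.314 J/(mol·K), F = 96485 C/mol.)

From the Nernst equation, ln Q = nF(E° − E)/RT = 6×96485×(1.38 − 1.345)/(8.314×310) = 7.862, so Q = 2600.
With Q = [Al³⁺]^2/[Co²⁺]^3 and the known concentrations, [Co²⁺]^3 in the denominator gives [Co²⁺] = 0.024 M.

0.024 M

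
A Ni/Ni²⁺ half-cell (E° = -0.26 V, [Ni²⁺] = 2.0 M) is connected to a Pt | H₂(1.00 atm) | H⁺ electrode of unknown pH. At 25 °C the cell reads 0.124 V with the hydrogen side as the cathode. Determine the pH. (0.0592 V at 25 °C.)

pH = 2.15

E°_cell = 0.26 V and n = 2.
log Q = n(E° − E)/0.0592 = 2×(0.26 − 0.124)/0.0592 = 4.595.
With Q = [Ni²⁺]·P(H₂) / [H⁺]^2, solving for [H⁺] gives log[H⁺] = -2.147, so pH = 2.15.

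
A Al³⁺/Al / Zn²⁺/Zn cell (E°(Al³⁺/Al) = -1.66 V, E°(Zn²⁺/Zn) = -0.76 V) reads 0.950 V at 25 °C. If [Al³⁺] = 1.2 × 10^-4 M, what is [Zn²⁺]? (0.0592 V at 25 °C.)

0.12 M

From the Nernst equation, log Q = n(E° − E)/0.0592 = 6(0.90 − 0.950)/0.0592 = -5.068, so Q = 8.56 × 10^-6.
With Q = [Al³⁺]^2/[Zn²⁺]^3 and the known concentrations, [Zn²⁺]^3 in the denominator gives [Zn²⁺] = 0.12 M.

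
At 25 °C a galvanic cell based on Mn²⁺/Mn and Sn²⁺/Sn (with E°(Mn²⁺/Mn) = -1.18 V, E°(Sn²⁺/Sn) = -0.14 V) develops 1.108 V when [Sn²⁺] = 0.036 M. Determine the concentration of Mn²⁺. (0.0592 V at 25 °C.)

From the Nernst equation, log Q = n(E° − E)/0.0592 = 2(1.04 − 1.108)/0.0592 = -2.297, so Q = 0.00504.
With Q = [Mn²⁺]/[Sn²⁺] and the known concentrations, [Mn²⁺] in the numerator gives [Mn²⁺] = 1.8 × 10^-4 M.

1.8 × 10^-4 M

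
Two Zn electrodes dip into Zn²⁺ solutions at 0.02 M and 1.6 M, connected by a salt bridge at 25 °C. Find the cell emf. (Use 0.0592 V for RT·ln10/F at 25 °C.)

Both half-cells are Zn²⁺/Zn, so E°_cell = 0. The concentrated side is the cathode; the cell reaction moves Zn²⁺ from high to low concentration with n = 2.
Q = [Zn²⁺]_dilute/[Zn²⁺]_conc = 0.02/1.6 = 0.0125.
E = 0 − (0.0592/2) log Q = −(0.0592/2)(-1.903) = 0.0563 V.

0.056 V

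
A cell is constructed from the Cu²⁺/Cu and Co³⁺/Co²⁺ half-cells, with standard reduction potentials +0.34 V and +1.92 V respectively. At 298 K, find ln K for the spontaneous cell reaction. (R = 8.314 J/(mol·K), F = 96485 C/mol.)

ln K = 123.1

E°_cell = +1.92 − (+0.34) = 1.58 V, with n = 2 electrons transferred.
At equilibrium E = 0, so the Nernst equation gives ln K = nFE°/RT = (2)(96485)(1.58)/((8.314)(298)) = 123.06.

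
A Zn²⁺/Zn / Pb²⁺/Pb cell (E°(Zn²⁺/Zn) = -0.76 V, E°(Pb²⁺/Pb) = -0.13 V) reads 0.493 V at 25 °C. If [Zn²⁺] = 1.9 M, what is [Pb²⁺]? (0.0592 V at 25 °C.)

From the Nernst equation, log Q = n(E° − E)/0.0592 = 2(0.63 − 0.493)/0.0592 = 4.628, so Q = 4.25 × 10^4.
With Q = [Zn²⁺]/[Pb²⁺] and the known concentrations, [Pb²⁺] in the denominator gives [Pb²⁺] = 4.5 × 10^-5 M.

4.5 × 10^-5 M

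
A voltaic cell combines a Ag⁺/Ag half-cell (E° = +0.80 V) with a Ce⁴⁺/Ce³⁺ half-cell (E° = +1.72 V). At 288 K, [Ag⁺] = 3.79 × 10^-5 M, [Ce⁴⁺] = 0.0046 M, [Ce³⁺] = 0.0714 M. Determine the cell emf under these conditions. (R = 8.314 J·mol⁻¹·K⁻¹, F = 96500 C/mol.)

1.10 V

The Ce⁴⁺/Ce³⁺ couple has the higher reduction potential and acts as the cathode, so E°_cell = +1.72 − (+0.80) = 0.92 V.
Balancing electrons gives n = 1; the reaction quotient is Q = [Ag⁺]·[Ce³⁺]/[Ce⁴⁺] = 5.88 × 10^-4.
E = E° − (RT/nF) ln Q = 0.92 − (8.314×288)/(1×96500) × (-7.438) = 0.920 + 0.185 = 1.105 V.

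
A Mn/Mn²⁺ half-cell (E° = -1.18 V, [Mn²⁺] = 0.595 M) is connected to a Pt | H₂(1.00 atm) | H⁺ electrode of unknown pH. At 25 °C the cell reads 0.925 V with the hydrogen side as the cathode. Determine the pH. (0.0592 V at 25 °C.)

E°_cell = 1.18 V and n = 2.
log Q = n(E° − E)/0.0592 = 2×(1.18 − 0.925)/0.0592 = 8.615.
With Q = [Mn²⁺]·P(H₂) / [H⁺]^2, solving for [H⁺] gives log[H⁺] = -4.420, so pH = 4.42.

pH = 4.42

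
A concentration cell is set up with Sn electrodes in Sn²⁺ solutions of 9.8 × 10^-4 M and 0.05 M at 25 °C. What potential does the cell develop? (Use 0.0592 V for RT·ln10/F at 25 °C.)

0.051 V

Both half-cells are Sn²⁺/Sn, so E°_cell = 0. The concentrated side is the cathode; the cell reaction moves Sn²⁺ from high to low concentration with n = 2.
Q = [Sn²⁺]_dilute/[Sn²⁺]_conc = 9.8 × 10^-4/0.05 = 0.0196.
E = 0 − (0.0592/2) log Q = −(0.0592/2)(-1.708) = 0.0506 V.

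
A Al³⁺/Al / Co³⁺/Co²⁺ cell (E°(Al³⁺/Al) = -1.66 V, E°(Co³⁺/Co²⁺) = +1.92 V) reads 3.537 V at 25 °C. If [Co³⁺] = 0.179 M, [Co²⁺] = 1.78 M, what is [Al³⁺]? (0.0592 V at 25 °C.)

From the Nernst equation, log Q = n(E° − E)/0.0592 = 3(3.58 − 3.537)/0.0592 = 2.179, so Q = 151.
With Q = [Al³⁺]·[Co²⁺]^3/[Co³⁺]^3 and the known concentrations, [Al³⁺] in the numerator gives [Al³⁺] = 0.15 M.

0.15 M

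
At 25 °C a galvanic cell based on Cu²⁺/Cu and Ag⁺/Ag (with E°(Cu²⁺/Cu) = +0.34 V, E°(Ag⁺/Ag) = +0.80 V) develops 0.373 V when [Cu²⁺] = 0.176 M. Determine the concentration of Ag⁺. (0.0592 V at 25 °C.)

From the Nernst equation, log Q = n(E° − E)/0.0592 = 2(0.46 − 0.373)/0.0592 = 2.939, so Q = 869.
With Q = [Cu²⁺]/[Ag⁺]^2 and the known concentrations, [Ag⁺]^2 in the denominator gives [Ag⁺] = 0.014 M.

0.014 M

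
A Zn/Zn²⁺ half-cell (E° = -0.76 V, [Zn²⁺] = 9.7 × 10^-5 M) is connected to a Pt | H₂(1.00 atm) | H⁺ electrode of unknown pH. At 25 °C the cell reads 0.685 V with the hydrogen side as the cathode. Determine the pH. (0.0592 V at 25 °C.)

E°_cell = 0.76 V and n = 2.
log Q = n(E° − E)/0.0592 = 2×(0.76 − 0.685)/0.0592 = 2.534.
With Q = [Zn²⁺]·P(H₂) / [H⁺]^2, solving for [H⁺] gives log[H⁺] = -3.274, so pH = 3.27.

pH = 3.27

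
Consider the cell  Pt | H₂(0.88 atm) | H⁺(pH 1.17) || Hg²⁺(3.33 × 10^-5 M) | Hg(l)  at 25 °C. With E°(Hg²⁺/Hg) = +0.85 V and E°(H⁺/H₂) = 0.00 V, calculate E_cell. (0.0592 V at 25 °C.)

The Hg²⁺/Hg couple is the cathode, so E°_cell = 0.85 V; n = 2.
[H⁺] = 10^(−1.17) = 0.068 M, and Q = [H⁺]^2 / ([Hg²⁺]·P(H₂)) = 156.
E = E° − (0.0592/2) log Q = 0.85 − (0.0592/2)(2.193) = 0.785 V.

0.79 V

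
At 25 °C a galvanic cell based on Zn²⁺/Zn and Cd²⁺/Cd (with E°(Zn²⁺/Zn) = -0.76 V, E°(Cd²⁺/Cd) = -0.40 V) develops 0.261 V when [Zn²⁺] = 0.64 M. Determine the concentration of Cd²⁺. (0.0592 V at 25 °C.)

2.9 × 10^-4 M

From the Nernst equation, log Q = n(E° − E)/0.0592 = 2(0.36 − 0.261)/0.0592 = 3.345, so Q = 2210.
With Q = [Zn²⁺]/[Cd²⁺] and the known concentrations, [Cd²⁺] in the denominator gives [Cd²⁺] = 2.9 × 10^-4 M.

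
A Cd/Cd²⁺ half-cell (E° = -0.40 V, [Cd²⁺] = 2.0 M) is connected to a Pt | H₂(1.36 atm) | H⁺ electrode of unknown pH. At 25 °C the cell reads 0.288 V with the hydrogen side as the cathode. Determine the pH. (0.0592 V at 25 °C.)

E°_cell = 0.40 V and n = 2.
log Q = n(E° − E)/0.0592 = 2×(0.40 − 0.288)/0.0592 = 3.784.
With Q = [Cd²⁺]·P(H₂) / [H⁺]^2, solving for [H⁺] gives log[H⁺] = -1.675, so pH = 1.67.

pH = 1.67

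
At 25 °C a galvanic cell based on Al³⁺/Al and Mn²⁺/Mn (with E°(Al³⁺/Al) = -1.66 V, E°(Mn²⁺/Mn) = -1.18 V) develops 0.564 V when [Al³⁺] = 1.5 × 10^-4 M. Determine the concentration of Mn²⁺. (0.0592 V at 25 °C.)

1.9 M

From the Nernst equation, log Q = n(E° − E)/0.0592 = 6(0.48 − 0.564)/0.0592 = -8.514, so Q = 3.07 × 10^-9.
With Q = [Al³⁺]^2/[Mn²⁺]^3 and the known concentrations, [Mn²⁺]^3 in the denominator gives [Mn²⁺] = 1.9 M.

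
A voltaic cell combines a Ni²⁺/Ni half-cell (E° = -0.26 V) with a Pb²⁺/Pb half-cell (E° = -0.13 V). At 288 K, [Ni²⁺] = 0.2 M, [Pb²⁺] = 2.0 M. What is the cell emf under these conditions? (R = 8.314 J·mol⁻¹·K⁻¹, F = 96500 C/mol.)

0.159 V

The Pb²⁺/Pb couple has the higher reduction potential and acts as the cathode, so E°_cell = -0.13 − (-0.26) = 0.13 V.
Balancing electrons gives n = 2; the reaction quotient is Q = [Ni²⁺]/[Pb²⁺] = 0.100.
E = E° − (RT/nF) ln Q = 0.13 − (8.314×288)/(2×96500) × (-2.303) = 0.130 + 0.029 = 0.159 V.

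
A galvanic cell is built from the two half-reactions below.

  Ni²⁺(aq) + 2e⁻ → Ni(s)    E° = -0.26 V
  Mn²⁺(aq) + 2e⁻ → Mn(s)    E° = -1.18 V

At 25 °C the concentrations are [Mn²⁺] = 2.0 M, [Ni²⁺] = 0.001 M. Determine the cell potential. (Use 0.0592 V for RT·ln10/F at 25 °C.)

0.822 V

The Ni²⁺/Ni couple has the higher reduction potential and acts as the cathode, so E°_cell = -0.26 − (-1.18) = 0.92 V.
Balancing electrons gives n = 2; the reaction quotient is Q = [Mn²⁺]/[Ni²⁺] = 2000.
At 25 °C, E = E° − (0.0592/n) log Q = 0.92 − (0.0592/2)(3.301) = 0.920 − 0.098 = 0.822 V.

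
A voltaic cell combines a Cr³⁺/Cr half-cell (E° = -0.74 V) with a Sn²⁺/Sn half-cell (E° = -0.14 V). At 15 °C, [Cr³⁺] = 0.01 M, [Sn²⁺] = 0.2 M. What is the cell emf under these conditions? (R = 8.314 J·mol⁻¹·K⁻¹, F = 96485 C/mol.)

0.618 V

The Sn²⁺/Sn couple has the higher reduction potential and acts as the cathode, so E°_cell = -0.14 − (-0.74) = 0.60 V.
Balancing electrons gives n = 6; the reaction quotient is Q = [Cr³⁺]^2/[Sn²⁺]^3 = 0.0125.
E = E° − (RT/nF) ln Q = 0.60 − (8.314×288)/(6×96485) × (-4.382) = 0.600 + 0.018 = 0.618 V.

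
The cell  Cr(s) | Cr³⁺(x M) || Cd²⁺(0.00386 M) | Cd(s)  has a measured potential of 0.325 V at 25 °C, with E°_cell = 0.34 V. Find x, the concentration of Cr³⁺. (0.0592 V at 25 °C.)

0.0014 M

From the Nernst equation, log Q = n(E° − E)/0.0592 = 6(0.34 − 0.325)/0.0592 = 1.520, so Q = 33.1.
With Q = [Cr³⁺]^2/[Cd²⁺]^3 and the known concentrations, [Cr³⁺]^2 in the numerator gives [Cr³⁺] = 0.0014 M.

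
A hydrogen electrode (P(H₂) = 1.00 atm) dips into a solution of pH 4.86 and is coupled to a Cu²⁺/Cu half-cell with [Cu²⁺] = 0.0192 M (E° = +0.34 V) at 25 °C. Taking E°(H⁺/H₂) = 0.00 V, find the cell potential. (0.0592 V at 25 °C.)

0.58 V

The Cu²⁺/Cu couple is the cathode, so E°_cell = 0.34 V; n = 2.
[H⁺] = 10^(−4.86) = 1.4 × 10^-5 M, and Q = [H⁺]^2 / ([Cu²⁺]·P(H₂)) = 9.92 × 10^-9.
E = E° − (0.0592/2) log Q = 0.34 − (0.0592/2)(-8.003) = 0.577 V.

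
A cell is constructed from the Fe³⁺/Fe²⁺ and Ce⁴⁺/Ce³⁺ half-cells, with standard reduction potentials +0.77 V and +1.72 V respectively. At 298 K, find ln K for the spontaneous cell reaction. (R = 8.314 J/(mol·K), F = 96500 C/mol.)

E°_cell = +1.72 − (+0.77) = 0.95 V, with n = 1 electron transferred.
At equilibrium E = 0, so the Nernst equation gives ln K = nFE°/RT = (1)(96500)(0.95)/((8.314)(298)) = 37.00.

ln K = 37.0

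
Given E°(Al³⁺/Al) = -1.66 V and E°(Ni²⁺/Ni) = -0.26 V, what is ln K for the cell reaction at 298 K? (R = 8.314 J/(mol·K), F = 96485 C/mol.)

E°_cell = -0.26 − (-1.66) = 1.40 V, with n = 6 electrons transferred.
At equilibrium E = 0, so the Nernst equation gives ln K = nFE°/RT = (6)(96485)(1.40)/((8.314)(298)) = 327.12.

ln K = 327.1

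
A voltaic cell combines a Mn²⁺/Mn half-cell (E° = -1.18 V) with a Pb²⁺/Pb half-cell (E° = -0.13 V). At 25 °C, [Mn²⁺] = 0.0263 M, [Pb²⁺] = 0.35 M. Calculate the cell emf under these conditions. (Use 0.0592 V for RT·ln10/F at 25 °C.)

1.08 V

The Pb²⁺/Pb couple has the higher reduction potential and acts as the cathode, so E°_cell = -0.13 − (-1.18) = 1.05 V.
Balancing electrons gives n = 2; the reaction quotient is Q = [Mn²⁺]/[Pb²⁺] = 0.0751.
At 25 °C, E = E° − (0.0592/n) log Q = 1.05 − (0.0592/2)(-1.124) = 1.050 + 0.033 = 1.083 V.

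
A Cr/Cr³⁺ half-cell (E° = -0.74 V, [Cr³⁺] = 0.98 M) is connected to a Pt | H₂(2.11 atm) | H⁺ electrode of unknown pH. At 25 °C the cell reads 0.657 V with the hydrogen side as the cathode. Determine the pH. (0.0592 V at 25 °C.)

E°_cell = 0.74 V and n = 6.
log Q = n(E° − E)/0.0592 = 6×(0.74 − 0.657)/0.0592 = 8.412.
With Q = [Cr³⁺]^2·P(H₂)^3 / [H⁺]^6, solving for [H⁺] gives log[H⁺] = -1.243, so pH = 1.24.

pH = 1.24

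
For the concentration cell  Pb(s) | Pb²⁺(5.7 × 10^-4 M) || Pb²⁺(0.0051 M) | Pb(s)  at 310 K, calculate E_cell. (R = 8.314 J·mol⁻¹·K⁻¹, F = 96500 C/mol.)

0.029 V

Both half-cells are Pb²⁺/Pb, so E°_cell = 0. The concentrated side is the cathode; the cell reaction moves Pb²⁺ from high to low concentration with n = 2.
Q = [Pb²⁺]_dilute/[Pb²⁺]_conc = 5.7 × 10^-4/0.0051 = 0.112.
E = 0 − (RT/nF) ln Q = −((8.314×310)/(2×96500))(-2.191) = 0.0293 V.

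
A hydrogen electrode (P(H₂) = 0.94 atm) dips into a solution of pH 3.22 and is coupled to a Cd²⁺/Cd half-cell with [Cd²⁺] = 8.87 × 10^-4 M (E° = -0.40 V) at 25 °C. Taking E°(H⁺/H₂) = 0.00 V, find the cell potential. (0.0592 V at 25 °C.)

0.30 V

The hydrogen couple is the cathode, so E°_cell = 0.40 V; n = 2.
[H⁺] = 10^(−3.22) = 6 × 10^-4 M, and Q = [Cd²⁺]·P(H₂) / [H⁺]^2 = 2300.
E = E° − (0.0592/2) log Q = 0.40 − (0.0592/2)(3.361) = 0.301 V.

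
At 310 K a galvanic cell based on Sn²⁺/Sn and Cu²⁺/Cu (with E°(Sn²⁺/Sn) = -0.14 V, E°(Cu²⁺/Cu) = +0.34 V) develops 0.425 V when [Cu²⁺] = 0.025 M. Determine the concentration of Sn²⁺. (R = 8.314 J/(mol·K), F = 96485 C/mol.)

From the Nernst equation, ln Q = nF(E° − E)/RT = 2×96485×(0.48 − 0.425)/(8.314×310) = 4.118, so Q = 61.4.
With Q = [Sn²⁺]/[Cu²⁺] and the known concentrations, [Sn²⁺] in the numerator gives [Sn²⁺] = 1.5 M.

1.5 M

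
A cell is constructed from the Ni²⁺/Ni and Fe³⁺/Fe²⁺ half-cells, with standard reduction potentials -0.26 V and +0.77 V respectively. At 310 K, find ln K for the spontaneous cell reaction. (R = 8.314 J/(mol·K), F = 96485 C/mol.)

E°_cell = +0.77 − (-0.26) = 1.03 V, with n = 2 electrons transferred.
At equilibrium E = 0, so the Nernst equation gives ln K = nFE°/RT = (2)(96485)(1.03)/((8.314)(310)) = 77.12.

ln K = 77.1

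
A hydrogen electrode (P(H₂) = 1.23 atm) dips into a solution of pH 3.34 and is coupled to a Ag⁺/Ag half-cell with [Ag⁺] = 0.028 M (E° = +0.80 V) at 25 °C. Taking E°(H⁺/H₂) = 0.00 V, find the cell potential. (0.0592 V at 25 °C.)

0.91 V

The Ag⁺/Ag couple is the cathode, so E°_cell = 0.80 V; n = 2.
[H⁺] = 10^(−3.34) = 4.6 × 10^-4 M, and Q = [H⁺]^2 / ([Ag⁺]^2·P(H₂)) = 2.17 × 10^-4.
E = E° − (0.0592/2) log Q = 0.80 − (0.0592/2)(-3.664) = 0.908 V.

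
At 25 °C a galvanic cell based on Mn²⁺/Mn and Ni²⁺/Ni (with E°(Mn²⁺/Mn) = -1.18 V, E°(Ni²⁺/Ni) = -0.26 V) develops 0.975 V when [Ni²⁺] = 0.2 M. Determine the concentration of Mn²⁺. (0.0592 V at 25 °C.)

From the Nernst equation, log Q = n(E° − E)/0.0592 = 2(0.92 − 0.975)/0.0592 = -1.858, so Q = 0.0139.
With Q = [Mn²⁺]/[Ni²⁺] and the known concentrations, [Mn²⁺] in the numerator gives [Mn²⁺] = 0.0028 M.

0.0028 M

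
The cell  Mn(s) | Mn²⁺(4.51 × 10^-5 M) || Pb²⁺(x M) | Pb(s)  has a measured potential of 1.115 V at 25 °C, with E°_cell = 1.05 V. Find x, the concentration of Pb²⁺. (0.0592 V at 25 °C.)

From the Nernst equation, log Q = n(E° − E)/0.0592 = 2(1.05 − 1.115)/0.0592 = -2.196, so Q = 0.00637.
With Q = [Mn²⁺]/[Pb²⁺] and the known concentrations, [Pb²⁺] in the denominator gives [Pb²⁺] = 0.0071 M.

0.0071 M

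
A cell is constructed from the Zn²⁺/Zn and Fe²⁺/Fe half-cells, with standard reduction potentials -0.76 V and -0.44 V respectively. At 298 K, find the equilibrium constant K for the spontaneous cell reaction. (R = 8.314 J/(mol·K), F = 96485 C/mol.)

6.7 × 10^10

E°_cell = -0.44 − (-0.76) = 0.32 V, with n = 2 electrons transferred.
At equilibrium E = 0, so the Nernst equation gives ln K = nFE°/RT = (2)(96485)(0.32)/((8.314)(298)) = 24.92.
K = e^24.92 = 6.7 × 10^10.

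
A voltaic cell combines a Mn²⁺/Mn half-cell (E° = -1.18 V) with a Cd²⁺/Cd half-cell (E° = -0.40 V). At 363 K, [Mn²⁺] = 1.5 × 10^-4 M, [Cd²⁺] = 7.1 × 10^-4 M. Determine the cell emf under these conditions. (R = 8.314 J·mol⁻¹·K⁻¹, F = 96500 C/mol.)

The Cd²⁺/Cd couple has the higher reduction potential and acts as the cathode, so E°_cell = -0.40 − (-1.18) = 0.78 V.
Balancing electrons gives n = 2; the reaction quotient is Q = [Mn²⁺]/[Cd²⁺] = 0.211.
E = E° − (RT/nF) ln Q = 0.78 − (8.314×363)/(2×96500) × (-1.555) = 0.780 + 0.024 = 0.804 V.

0.804 V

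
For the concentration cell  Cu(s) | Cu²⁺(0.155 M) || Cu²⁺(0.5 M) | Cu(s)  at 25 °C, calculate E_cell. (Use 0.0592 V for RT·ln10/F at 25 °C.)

0.015 V

Both half-cells are Cu²⁺/Cu, so E°_cell = 0. The concentrated side is the cathode; the cell reaction moves Cu²⁺ from high to low concentration with n = 2.
Q = [Cu²⁺]_dilute/[Cu²⁺]_conc = 0.155/0.5 = 0.310.
E = 0 − (0.0592/2) log Q = −(0.0592/2)(-0.509) = 0.0151 V.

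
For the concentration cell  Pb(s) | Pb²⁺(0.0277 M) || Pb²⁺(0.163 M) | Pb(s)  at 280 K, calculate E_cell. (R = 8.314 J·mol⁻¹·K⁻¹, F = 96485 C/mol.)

0.021 V

Both half-cells are Pb²⁺/Pb, so E°_cell = 0. The concentrated side is the cathode; the cell reaction moves Pb²⁺ from high to low concentration with n = 2.
Q = [Pb²⁺]_dilute/[Pb²⁺]_conc = 0.0277/0.163 = 0.170.
E = 0 − (RT/nF) ln Q = −((8.314×280)/(2×96485))(-1.772) = 0.0214 V.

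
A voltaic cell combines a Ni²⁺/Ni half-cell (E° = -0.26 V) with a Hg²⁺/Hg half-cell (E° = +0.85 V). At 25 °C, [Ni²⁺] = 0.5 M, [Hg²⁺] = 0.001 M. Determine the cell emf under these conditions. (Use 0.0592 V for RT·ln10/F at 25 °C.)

The Hg²⁺/Hg couple has the higher reduction potential and acts as the cathode, so E°_cell = +0.85 − (-0.26) = 1.11 V.
Balancing electrons gives n = 2; the reaction quotient is Q = [Ni²⁺]/[Hg²⁺] = 500.
At 25 °C, E = E° − (0.0592/n) log Q = 1.11 − (0.0592/2)(2.699) = 1.110 − 0.080 = 1.030 V.

1.03 V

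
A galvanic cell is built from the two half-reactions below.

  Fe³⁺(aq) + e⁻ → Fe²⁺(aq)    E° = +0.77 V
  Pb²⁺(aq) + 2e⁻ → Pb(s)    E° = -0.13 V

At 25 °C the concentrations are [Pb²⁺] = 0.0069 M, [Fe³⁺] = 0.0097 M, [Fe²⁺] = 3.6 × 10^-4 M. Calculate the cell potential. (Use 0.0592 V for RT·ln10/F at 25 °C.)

The Fe³⁺/Fe²⁺ couple has the higher reduction potential and acts as the cathode, so E°_cell = +0.77 − (-0.13) = 0.90 V.
Balancing electrons gives n = 2; the reaction quotient is Q = [Pb²⁺]·[Fe²⁺]^2/[Fe³⁺]^2 = 9.5 × 10^-6.
At 25 °C, E = E° − (0.0592/n) log Q = 0.90 − (0.0592/2)(-5.022) = 0.900 + 0.149 = 1.049 V.

1.05 V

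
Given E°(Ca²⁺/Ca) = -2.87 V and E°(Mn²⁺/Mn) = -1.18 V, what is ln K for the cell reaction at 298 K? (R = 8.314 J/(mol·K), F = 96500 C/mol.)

E°_cell = -1.18 − (-2.87) = 1.69 V, with n = 2 electrons transferred.
At equilibrium E = 0, so the Nernst equation gives ln K = nFE°/RT = (2)(96500)(1.69)/((8.314)(298)) = 131.65.

ln K = 131.6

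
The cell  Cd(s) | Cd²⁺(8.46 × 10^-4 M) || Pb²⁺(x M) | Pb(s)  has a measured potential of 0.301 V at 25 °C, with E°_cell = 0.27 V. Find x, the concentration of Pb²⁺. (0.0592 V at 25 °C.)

From the Nernst equation, log Q = n(E° − E)/0.0592 = 2(0.27 − 0.301)/0.0592 = -1.047, so Q = 0.0897.
With Q = [Cd²⁺]/[Pb²⁺] and the known concentrations, [Pb²⁺] in the denominator gives [Pb²⁺] = 0.0094 M.

0.0094 M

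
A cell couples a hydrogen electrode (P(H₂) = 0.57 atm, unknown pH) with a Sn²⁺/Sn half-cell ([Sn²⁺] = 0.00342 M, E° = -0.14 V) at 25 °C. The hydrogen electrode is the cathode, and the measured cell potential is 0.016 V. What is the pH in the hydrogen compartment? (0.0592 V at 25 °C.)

pH = 3.45

E°_cell = 0.14 V and n = 2.
log Q = n(E° − E)/0.0592 = 2×(0.14 − 0.016)/0.0592 = 4.189.
With Q = [Sn²⁺]·P(H₂) / [H⁺]^2, solving for [H⁺] gives log[H⁺] = -3.450, so pH = 3.45.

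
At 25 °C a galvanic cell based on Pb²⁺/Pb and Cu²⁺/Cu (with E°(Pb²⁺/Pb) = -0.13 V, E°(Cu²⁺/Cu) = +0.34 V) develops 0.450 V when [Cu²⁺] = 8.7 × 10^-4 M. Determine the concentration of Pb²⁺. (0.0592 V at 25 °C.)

0.0041 M

From the Nernst equation, log Q = n(E° − E)/0.0592 = 2(0.47 − 0.450)/0.0592 = 0.676, so Q = 4.74.
With Q = [Pb²⁺]/[Cu²⁺] and the known concentrations, [Pb²⁺] in the numerator gives [Pb²⁺] = 0.0041 M.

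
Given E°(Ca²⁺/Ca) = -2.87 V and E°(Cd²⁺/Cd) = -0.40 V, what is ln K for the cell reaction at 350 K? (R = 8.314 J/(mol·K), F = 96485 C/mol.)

E°_cell = -0.40 − (-2.87) = 2.47 V, with n = 2 electrons transferred.
At equilibrium E = 0, so the Nernst equation gives ln K = nFE°/RT = (2)(96485)(2.47)/((8.314)(350)) = 163.80.

ln K = 163.8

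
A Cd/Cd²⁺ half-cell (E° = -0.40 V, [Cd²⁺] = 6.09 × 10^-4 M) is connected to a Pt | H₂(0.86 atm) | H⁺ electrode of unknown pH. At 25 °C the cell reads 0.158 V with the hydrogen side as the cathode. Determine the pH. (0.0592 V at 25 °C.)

pH = 5.73

E°_cell = 0.40 V and n = 2.
log Q = n(E° − E)/0.0592 = 2×(0.40 − 0.158)/0.0592 = 8.176.
With Q = [Cd²⁺]·P(H₂) / [H⁺]^2, solving for [H⁺] gives log[H⁺] = -5.728, so pH = 5.73.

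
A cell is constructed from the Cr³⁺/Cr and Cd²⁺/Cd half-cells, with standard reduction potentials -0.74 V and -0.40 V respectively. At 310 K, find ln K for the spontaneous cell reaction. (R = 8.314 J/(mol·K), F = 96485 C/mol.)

ln K = 76.4

E°_cell = -0.40 − (-0.74) = 0.34 V, with n = 6 electrons transferred.
At equilibrium E = 0, so the Nernst equation gives ln K = nFE°/RT = (6)(96485)(0.34)/((8.314)(310)) = 76.37.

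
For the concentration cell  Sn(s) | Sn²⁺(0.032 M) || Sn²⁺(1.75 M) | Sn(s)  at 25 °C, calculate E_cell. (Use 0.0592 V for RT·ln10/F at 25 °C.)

0.051 V

Both half-cells are Sn²⁺/Sn, so E°_cell = 0. The concentrated side is the cathode; the cell reaction moves Sn²⁺ from high to low concentration with n = 2.
Q = [Sn²⁺]_dilute/[Sn²⁺]_conc = 0.032/1.75 = 0.0183.
E = 0 − (0.0592/2) log Q = −(0.0592/2)(-1.738) = 0.0514 V.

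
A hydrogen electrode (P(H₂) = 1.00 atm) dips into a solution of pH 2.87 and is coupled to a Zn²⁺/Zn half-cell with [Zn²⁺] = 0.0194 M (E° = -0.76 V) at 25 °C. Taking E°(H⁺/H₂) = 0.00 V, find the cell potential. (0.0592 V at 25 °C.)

The hydrogen couple is the cathode, so E°_cell = 0.76 V; n = 2.
[H⁺] = 10^(−2.87) = 0.0013 M, and Q = [Zn²⁺]·P(H₂) / [H⁺]^2 = 1.07 × 10^4.
E = E° − (0.0592/2) log Q = 0.76 − (0.0592/2)(4.028) = 0.641 V.

0.64 V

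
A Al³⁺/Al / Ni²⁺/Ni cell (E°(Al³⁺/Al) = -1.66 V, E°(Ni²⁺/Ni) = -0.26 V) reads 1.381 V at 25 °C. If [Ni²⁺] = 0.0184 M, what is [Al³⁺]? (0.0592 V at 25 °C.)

0.023 M

From the Nernst equation, log Q = n(E° − E)/0.0592 = 6(1.40 − 1.381)/0.0592 = 1.926, so Q = 84.3.
With Q = [Al³⁺]^2/[Ni²⁺]^3 and the known concentrations, [Al³⁺]^2 in the numerator gives [Al³⁺] = 0.023 M.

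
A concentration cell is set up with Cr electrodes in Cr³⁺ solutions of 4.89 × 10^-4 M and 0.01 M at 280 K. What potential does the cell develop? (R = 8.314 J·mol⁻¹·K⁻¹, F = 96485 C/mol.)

Both half-cells are Cr³⁺/Cr, so E°_cell = 0. The concentrated side is the cathode; the cell reaction moves Cr³⁺ from high to low concentration with n = 3.
Q = [Cr³⁺]_dilute/[Cr³⁺]_conc = 4.89 × 10^-4/0.01 = 0.0489.
E = 0 − (RT/nF) ln Q = −((8.314×280)/(3×96485))(-3.018) = 0.0243 V.

0.024 V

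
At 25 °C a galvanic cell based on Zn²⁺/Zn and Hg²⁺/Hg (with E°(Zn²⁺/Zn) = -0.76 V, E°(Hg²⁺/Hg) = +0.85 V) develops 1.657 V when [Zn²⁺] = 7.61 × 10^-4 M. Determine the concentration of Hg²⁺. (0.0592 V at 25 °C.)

From the Nernst equation, log Q = n(E° − E)/0.0592 = 2(1.61 − 1.657)/0.0592 = -1.588, so Q = 0.0258.
With Q = [Zn²⁺]/[Hg²⁺] and the known concentrations, [Hg²⁺] in the denominator gives [Hg²⁺] = 0.029 M.

0.029 M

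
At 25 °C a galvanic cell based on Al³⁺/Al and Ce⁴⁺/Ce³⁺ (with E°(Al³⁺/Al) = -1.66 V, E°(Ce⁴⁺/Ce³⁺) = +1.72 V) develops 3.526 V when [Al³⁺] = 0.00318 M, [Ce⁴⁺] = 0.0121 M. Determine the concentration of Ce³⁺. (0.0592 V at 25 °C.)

2.8 × 10^-4 M

From the Nernst equation, log Q = n(E° − E)/0.0592 = 3(3.38 − 3.526)/0.0592 = -7.399, so Q = 3.99 × 10^-8.
With Q = [Al³⁺]·[Ce³⁺]^3/[Ce⁴⁺]^3 and the known concentrations, [Ce³⁺]^3 in the numerator gives [Ce³⁺] = 2.8 × 10^-4 M.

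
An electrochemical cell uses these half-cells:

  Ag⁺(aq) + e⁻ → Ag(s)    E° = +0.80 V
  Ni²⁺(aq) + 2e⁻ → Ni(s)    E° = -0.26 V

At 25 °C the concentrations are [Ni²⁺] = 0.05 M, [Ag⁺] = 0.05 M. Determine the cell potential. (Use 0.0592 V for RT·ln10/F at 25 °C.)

1.02 V

The Ag⁺/Ag couple has the higher reduction potential and acts as the cathode, so E°_cell = +0.80 − (-0.26) = 1.06 V.
Balancing electrons gives n = 2; the reaction quotient is Q = [Ni²⁺]/[Ag⁺]^2 = 20.0.
At 25 °C, E = E° − (0.0592/n) log Q = 1.06 − (0.0592/2)(1.301) = 1.060 − 0.039 = 1.021 V.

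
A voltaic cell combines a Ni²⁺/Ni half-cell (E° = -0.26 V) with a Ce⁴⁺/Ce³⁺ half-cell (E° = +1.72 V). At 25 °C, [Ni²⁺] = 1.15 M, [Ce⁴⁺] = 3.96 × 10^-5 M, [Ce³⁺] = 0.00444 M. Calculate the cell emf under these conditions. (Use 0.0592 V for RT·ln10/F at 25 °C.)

1.86 V

The Ce⁴⁺/Ce³⁺ couple has the higher reduction potential and acts as the cathode, so E°_cell = +1.72 − (-0.26) = 1.98 V.
Balancing electrons gives n = 2; the reaction quotient is Q = [Ni²⁺]·[Ce³⁺]^2/[Ce⁴⁺]^2 = 1.45 × 10^4.
At 25 °C, E = E° − (0.0592/n) log Q = 1.98 − (0.0592/2)(4.160) = 1.980 − 0.123 = 1.857 V.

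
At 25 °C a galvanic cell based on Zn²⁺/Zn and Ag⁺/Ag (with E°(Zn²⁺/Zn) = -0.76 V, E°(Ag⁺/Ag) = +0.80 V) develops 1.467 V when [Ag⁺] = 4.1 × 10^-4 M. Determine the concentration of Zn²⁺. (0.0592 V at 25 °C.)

2.3 × 10^-4 M

From the Nernst equation, log Q = n(E° − E)/0.0592 = 2(1.56 − 1.467)/0.0592 = 3.142, so Q = 1390.
With Q = [Zn²⁺]/[Ag⁺]^2 and the known concentrations, [Zn²⁺] in the numerator gives [Zn²⁺] = 2.3 × 10^-4 M.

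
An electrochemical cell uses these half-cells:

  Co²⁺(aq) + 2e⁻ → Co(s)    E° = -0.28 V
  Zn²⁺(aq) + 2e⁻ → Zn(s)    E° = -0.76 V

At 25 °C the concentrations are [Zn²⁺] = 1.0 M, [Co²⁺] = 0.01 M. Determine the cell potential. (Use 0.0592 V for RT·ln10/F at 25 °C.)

0.421 V

The Co²⁺/Co couple has the higher reduction potential and acts as the cathode, so E°_cell = -0.28 − (-0.76) = 0.48 V.
Balancing electrons gives n = 2; the reaction quotient is Q = [Zn²⁺]/[Co²⁺] = 100.
At 25 °C, E = E° − (0.0592/n) log Q = 0.48 − (0.0592/2)(2.000) = 0.480 − 0.059 = 0.421 V.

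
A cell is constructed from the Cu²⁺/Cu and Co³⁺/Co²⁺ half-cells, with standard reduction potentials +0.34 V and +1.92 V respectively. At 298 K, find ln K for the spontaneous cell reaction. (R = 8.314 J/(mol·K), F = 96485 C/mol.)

ln K = 123.1

E°_cell = +1.92 − (+0.34) = 1.58 V, with n = 2 electrons transferred.
At equilibrium E = 0, so the Nernst equation gives ln K = nFE°/RT = (2)(96485)(1.58)/((8.314)(298)) = 123.06.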